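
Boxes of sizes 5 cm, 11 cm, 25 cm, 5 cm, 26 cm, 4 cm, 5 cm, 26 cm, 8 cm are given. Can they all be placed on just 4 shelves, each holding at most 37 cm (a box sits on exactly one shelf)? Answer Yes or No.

Yes

A valid assignment using 4 shelves:
  shelf 1: 26 + 11 = 37
  shelf 2: 26 + 8 = 34
  shelf 3: 25 + 5 + 5 = 35
  shelf 4: 5 + 4 = 9
Every load is within 37 cm, so 4 shelves suffice.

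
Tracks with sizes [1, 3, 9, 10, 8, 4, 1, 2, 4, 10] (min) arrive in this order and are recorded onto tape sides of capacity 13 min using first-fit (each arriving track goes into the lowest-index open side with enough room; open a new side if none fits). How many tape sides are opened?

5

  1 → side 1 (new)  [load 1/13]
  3 → side 1  [load 4/13]
  9 → side 1  [load 13/13]
  10 → side 2 (new)  [load 10/13]
  8 → side 3 (new)  [load 8/13]
  4 → side 3  [load 12/13]
  1 → side 2  [load 11/13]
  2 → side 2  [load 13/13]
  4 → side 4 (new)  [load 4/13]
  10 → side 5 (new)  [load 10/13]
5 tape sides opened.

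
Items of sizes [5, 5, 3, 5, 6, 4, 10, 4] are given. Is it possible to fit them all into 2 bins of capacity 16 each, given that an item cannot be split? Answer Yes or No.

Total = 42; ⌈42/16⌉ = 3.
At least 3 bins are required, but only 2 are allowed.

No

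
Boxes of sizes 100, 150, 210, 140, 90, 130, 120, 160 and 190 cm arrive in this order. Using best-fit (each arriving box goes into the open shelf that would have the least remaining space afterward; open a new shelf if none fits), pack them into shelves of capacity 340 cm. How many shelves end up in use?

5

  100 → shelf 1 (new)  [load 100/340]
  150 → shelf 1  [load 250/340]
  210 → shelf 2 (new)  [load 210/340]
  140 → shelf 3 (new)  [load 140/340]
  90 → shelf 1  [load 340/340]
  130 → shelf 2  [load 340/340]
  120 → shelf 3  [load 260/340]
  160 → shelf 4 (new)  [load 160/340]
  190 → shelf 5 (new)  [load 190/340]
5 shelves opened.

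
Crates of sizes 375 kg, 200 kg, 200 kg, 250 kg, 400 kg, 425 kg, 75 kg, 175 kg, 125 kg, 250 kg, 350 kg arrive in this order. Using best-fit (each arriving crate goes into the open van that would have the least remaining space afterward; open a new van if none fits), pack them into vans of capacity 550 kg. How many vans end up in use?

6

  375 → van 1 (new)  [load 375/550]
  200 → van 2 (new)  [load 200/550]
  200 → van 2  [load 400/550]
  250 → van 3 (new)  [load 250/550]
  400 → van 4 (new)  [load 400/550]
  425 → van 5 (new)  [load 425/550]
  75 → van 5  [load 500/550]
  175 → van 1  [load 550/550]
  125 → van 2  [load 525/550]
  250 → van 3  [load 500/550]
  350 → van 6 (new)  [load 350/550]
6 vans opened.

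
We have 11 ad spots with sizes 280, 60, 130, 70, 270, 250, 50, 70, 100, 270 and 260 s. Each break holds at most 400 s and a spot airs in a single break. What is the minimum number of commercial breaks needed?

5

Total = 280 + 270 + 270 + 260 + 250 + 130 + 100 + 70 + 70 + 60 + 50 = 1810 s.
Lower bound: ⌈1810/400⌉ = 5 commercial breaks.
A packing using 5 commercial breaks:
  break 1: 280 + 100 = 380
  break 2: 270 + 130 = 400
  break 3: 270 + 70 + 60 = 400
  break 4: 260 + 70 + 50 = 380
  break 5: 250 = 250
This matches the lower bound, so 5 is optimal.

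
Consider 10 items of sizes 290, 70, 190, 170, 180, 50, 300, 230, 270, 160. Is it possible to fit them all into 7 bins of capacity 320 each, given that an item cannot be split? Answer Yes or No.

No

Total = 1910; ⌈1910/320⌉ = 6.
7 items each exceed half the capacity and cannot share a bin, forcing at least 7 bins.
The bound of 7 does not rule out 7, but exhaustive search shows no assignment into 7 bins of capacity 320 exists — the minimum is 8.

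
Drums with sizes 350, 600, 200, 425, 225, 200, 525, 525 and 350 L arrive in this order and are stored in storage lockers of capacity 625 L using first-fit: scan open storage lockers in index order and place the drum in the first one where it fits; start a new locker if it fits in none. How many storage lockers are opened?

  350 → locker 1 (new)  [load 350/625]
  600 → locker 2 (new)  [load 600/625]
  200 → locker 1  [load 550/625]
  425 → locker 3 (new)  [load 425/625]
  225 → locker 4 (new)  [load 225/625]
  200 → locker 3  [load 625/625]
  525 → locker 5 (new)  [load 525/625]
  525 → locker 6 (new)  [load 525/625]
  350 → locker 4  [load 575/625]
6 storage lockers opened.

6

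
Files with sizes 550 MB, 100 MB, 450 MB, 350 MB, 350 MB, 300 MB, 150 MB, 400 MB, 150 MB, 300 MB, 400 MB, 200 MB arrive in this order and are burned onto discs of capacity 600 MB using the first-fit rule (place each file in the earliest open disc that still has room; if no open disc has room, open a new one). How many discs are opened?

  550 → disc 1 (new)  [load 550/600]
  100 → disc 2 (new)  [load 100/600]
  450 → disc 2  [load 550/600]
  350 → disc 3 (new)  [load 350/600]
  350 → disc 4 (new)  [load 350/600]
  300 → disc 5 (new)  [load 300/600]
  150 → disc 3  [load 500/600]
  400 → disc 6 (new)  [load 400/600]
  150 → disc 4  [load 500/600]
  300 → disc 5  [load 600/600]
  400 → disc 7 (new)  [load 400/600]
  200 → disc 6  [load 600/600]
7 discs opened.

7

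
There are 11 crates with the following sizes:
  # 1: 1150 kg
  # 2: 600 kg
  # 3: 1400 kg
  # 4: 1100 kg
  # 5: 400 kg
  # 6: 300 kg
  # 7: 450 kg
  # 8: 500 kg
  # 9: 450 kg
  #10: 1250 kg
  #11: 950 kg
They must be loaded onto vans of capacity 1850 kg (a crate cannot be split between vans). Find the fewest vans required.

Total = 1400 + 1250 + 1150 + 1100 + 950 + 600 + 500 + 450 + 450 + 400 + 300 = 8550 kg.
Lower bound: ⌈8550/1850⌉ = 5 vans.
A packing using 5 vans:
  van 1: 1400 + 450 = 1850
  van 2: 1250 + 600 = 1850
  van 3: 1150 + 500 = 1650
  van 4: 1100 + 450 + 300 = 1850
  van 5: 950 + 400 = 1350
This matches the lower bound, so 5 is optimal.

5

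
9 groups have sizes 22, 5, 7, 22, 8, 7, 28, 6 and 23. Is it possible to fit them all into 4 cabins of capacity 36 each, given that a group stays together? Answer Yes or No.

A valid assignment using 4 cabins:
  cabin 1: 28 + 8 = 36
  cabin 2: 23 + 7 + 6 = 36
  cabin 3: 22 + 7 + 5 = 34
  cabin 4: 22 = 22
Every load is within 36, so 4 cabins suffice.

Yes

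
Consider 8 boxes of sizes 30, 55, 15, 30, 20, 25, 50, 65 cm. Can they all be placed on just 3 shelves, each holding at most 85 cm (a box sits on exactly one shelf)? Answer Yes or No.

Total = 290 cm; ⌈290/85⌉ = 4.
At least 4 shelves are required, but only 3 are allowed.

No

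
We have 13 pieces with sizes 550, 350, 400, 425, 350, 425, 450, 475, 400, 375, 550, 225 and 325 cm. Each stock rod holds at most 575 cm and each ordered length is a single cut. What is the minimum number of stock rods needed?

12

Total = 550 + 550 + 475 + 450 + 425 + 425 + 400 + 400 + 375 + 350 + 350 + 325 + 225 = 5300 cm.
Lower bound: ⌈5300/575⌉ = 10 stock rods.
Also, 12 pieces each exceed 575/2 cm, and no two of those can share a stock rod, so at least 12 stock rods are needed.
A packing using 12 stock rods:
  stock rod 1: 550 = 550
  stock rod 2: 550 = 550
  stock rod 3: 475 = 475
  stock rod 4: 450 = 450
  stock rod 5: 425 = 425
  stock rod 6: 425 = 425
  stock rod 7: 400 = 400
  stock rod 8: 400 = 400
  stock rod 9: 375 = 375
  stock rod 10: 350 + 225 = 575
  stock rod 11: 350 = 350
  stock rod 12: 325 = 325
This matches the lower bound, so 12 is optimal.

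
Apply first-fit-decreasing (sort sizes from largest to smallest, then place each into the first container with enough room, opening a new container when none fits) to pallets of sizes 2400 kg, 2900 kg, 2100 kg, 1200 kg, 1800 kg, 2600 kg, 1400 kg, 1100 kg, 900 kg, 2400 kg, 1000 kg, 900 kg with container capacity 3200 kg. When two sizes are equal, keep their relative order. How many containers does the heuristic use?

8

Sorted descending: 2900, 2600, 2400, 2400, 2100, 1800, 1400, 1200, 1100, 1000, 900, 900.
  2900 → container 1 (new)  [load 2900/3200]
  2600 → container 2 (new)  [load 2600/3200]
  2400 → container 3 (new)  [load 2400/3200]
  2400 → container 4 (new)  [load 2400/3200]
  2100 → container 5 (new)  [load 2100/3200]
  1800 → container 6 (new)  [load 1800/3200]
  1400 → container 6  [load 3200/3200]
  1200 → container 7 (new)  [load 1200/3200]
  1100 → container 5  [load 3200/3200]
  1000 → container 7  [load 2200/3200]
  900 → container 7  [load 3100/3200]
  900 → container 8 (new)  [load 900/3200]
8 containers opened.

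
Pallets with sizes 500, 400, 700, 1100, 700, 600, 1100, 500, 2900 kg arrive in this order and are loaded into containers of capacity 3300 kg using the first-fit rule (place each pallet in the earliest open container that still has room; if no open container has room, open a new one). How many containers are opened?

3

  500 → container 1 (new)  [load 500/3300]
  400 → container 1  [load 900/3300]
  700 → container 1  [load 1600/3300]
  1100 → container 1  [load 2700/3300]
  700 → container 2 (new)  [load 700/3300]
  600 → container 1  [load 3300/3300]
  1100 → container 2  [load 1800/3300]
  500 → container 2  [load 2300/3300]
  2900 → container 3 (new)  [load 2900/3300]
3 containers opened.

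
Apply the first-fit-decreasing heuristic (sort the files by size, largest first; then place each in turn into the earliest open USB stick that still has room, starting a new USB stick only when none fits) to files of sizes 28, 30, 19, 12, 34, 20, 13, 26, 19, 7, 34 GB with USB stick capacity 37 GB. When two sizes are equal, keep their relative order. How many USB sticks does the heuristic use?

8

Sorted descending: 34, 34, 30, 28, 26, 20, 19, 19, 13, 12, 7.
  34 → USB stick 1 (new)  [load 34/37]
  34 → USB stick 2 (new)  [load 34/37]
  30 → USB stick 3 (new)  [load 30/37]
  28 → USB stick 4 (new)  [load 28/37]
  26 → USB stick 5 (new)  [load 26/37]
  20 → USB stick 6 (new)  [load 20/37]
  19 → USB stick 7 (new)  [load 19/37]
  19 → USB stick 8 (new)  [load 19/37]
  13 → USB stick 6  [load 33/37]
  12 → USB stick 7  [load 31/37]
  7 → USB stick 3  [load 37/37]
8 USB sticks opened.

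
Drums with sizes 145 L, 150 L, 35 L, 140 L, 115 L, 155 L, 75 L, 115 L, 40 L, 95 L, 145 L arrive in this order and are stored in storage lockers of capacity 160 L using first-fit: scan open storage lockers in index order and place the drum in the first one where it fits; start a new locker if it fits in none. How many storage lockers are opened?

  145 → locker 1 (new)  [load 145/160]
  150 → locker 2 (new)  [load 150/160]
  35 → locker 3 (new)  [load 35/160]
  140 → locker 4 (new)  [load 140/160]
  115 → locker 3  [load 150/160]
  155 → locker 5 (new)  [load 155/160]
  75 → locker 6 (new)  [load 75/160]
  115 → locker 7 (new)  [load 115/160]
  40 → locker 6  [load 115/160]
  95 → locker 8 (new)  [load 95/160]
  145 → locker 9 (new)  [load 145/160]
9 storage lockers opened.

9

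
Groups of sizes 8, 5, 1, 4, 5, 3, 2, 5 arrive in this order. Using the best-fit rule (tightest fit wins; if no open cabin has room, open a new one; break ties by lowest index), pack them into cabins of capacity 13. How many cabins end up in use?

  8 → cabin 1 (new)  [load 8/13]
  5 → cabin 1  [load 13/13]
  1 → cabin 2 (new)  [load 1/13]
  4 → cabin 2  [load 5/13]
  5 → cabin 2  [load 10/13]
  3 → cabin 2  [load 13/13]
  2 → cabin 3 (new)  [load 2/13]
  5 → cabin 3  [load 7/13]
3 cabins opened.

3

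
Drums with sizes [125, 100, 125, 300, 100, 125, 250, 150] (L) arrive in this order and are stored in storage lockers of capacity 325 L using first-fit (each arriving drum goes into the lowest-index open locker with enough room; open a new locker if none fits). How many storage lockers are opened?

  125 → locker 1 (new)  [load 125/325]
  100 → locker 1  [load 225/325]
  125 → locker 2 (new)  [load 125/325]
  300 → locker 3 (new)  [load 300/325]
  100 → locker 1  [load 325/325]
  125 → locker 2  [load 250/325]
  250 → locker 4 (new)  [load 250/325]
  150 → locker 5 (new)  [load 150/325]
5 storage lockers opened.

5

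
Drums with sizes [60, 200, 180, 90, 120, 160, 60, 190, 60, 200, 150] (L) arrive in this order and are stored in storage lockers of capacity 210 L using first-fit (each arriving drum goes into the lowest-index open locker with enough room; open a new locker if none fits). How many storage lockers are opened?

8

  60 → locker 1 (new)  [load 60/210]
  200 → locker 2 (new)  [load 200/210]
  180 → locker 3 (new)  [load 180/210]
  90 → locker 1  [load 150/210]
  120 → locker 4 (new)  [load 120/210]
  160 → locker 5 (new)  [load 160/210]
  60 → locker 1  [load 210/210]
  190 → locker 6 (new)  [load 190/210]
  60 → locker 4  [load 180/210]
  200 → locker 7 (new)  [load 200/210]
  150 → locker 8 (new)  [load 150/210]
8 storage lockers opened.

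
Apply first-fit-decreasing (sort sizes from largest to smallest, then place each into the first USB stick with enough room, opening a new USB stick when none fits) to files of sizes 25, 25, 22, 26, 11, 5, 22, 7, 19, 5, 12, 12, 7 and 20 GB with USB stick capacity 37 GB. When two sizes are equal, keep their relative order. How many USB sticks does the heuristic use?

7

Sorted descending: 26, 25, 25, 22, 22, 20, 19, 12, 12, 11, 7, 7, 5, 5.
  26 → USB stick 1 (new)  [load 26/37]
  25 → USB stick 2 (new)  [load 25/37]
  25 → USB stick 3 (new)  [load 25/37]
  22 → USB stick 4 (new)  [load 22/37]
  22 → USB stick 5 (new)  [load 22/37]
  20 → USB stick 6 (new)  [load 20/37]
  19 → USB stick 7 (new)  [load 19/37]
  12 → USB stick 2  [load 37/37]
  12 → USB stick 3  [load 37/37]
  11 → USB stick 1  [load 37/37]
  7 → USB stick 4  [load 29/37]
  7 → USB stick 4  [load 36/37]
  5 → USB stick 5  [load 27/37]
  5 → USB stick 5  [load 32/37]
7 USB sticks opened.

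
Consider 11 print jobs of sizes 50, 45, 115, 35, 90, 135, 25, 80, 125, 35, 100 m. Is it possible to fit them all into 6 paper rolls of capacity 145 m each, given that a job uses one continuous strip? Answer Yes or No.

No

Total = 835 m; ⌈835/145⌉ = 6.
The bound of 6 does not rule out 6, but exhaustive search shows no assignment into 6 paper rolls of capacity 145 m exists — the minimum is 7.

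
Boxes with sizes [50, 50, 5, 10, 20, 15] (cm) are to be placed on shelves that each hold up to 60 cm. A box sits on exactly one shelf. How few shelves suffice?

Total = 50 + 50 + 20 + 15 + 10 + 5 = 150 cm.
Lower bound: ⌈150/60⌉ = 3 shelves.
A packing using 3 shelves:
  shelf 1: 50 + 10 = 60
  shelf 2: 50 + 5 = 55
  shelf 3: 20 + 15 = 35
This matches the lower bound, so 3 is optimal.

3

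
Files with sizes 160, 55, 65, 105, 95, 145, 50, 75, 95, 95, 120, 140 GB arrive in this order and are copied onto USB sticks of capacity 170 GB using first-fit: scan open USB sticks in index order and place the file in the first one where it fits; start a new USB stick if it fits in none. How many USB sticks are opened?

9

  160 → USB stick 1 (new)  [load 160/170]
  55 → USB stick 2 (new)  [load 55/170]
  65 → USB stick 2  [load 120/170]
  105 → USB stick 3 (new)  [load 105/170]
  95 → USB stick 4 (new)  [load 95/170]
  145 → USB stick 5 (new)  [load 145/170]
  50 → USB stick 2  [load 170/170]
  75 → USB stick 4  [load 170/170]
  95 → USB stick 6 (new)  [load 95/170]
  95 → USB stick 7 (new)  [load 95/170]
  120 → USB stick 8 (new)  [load 120/170]
  140 → USB stick 9 (new)  [load 140/170]
9 USB sticks opened.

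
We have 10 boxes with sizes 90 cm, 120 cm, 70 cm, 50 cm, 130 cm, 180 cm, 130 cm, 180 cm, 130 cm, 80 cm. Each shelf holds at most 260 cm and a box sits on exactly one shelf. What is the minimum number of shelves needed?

5

Total = 180 + 180 + 130 + 130 + 130 + 120 + 90 + 80 + 70 + 50 = 1160 cm.
Lower bound: ⌈1160/260⌉ = 5 shelves.
A packing using 5 shelves:
  shelf 1: 180 + 80 = 260
  shelf 2: 180 + 70 = 250
  shelf 3: 130 + 130 = 260
  shelf 4: 130 + 120 = 250
  shelf 5: 90 + 50 = 140
This matches the lower bound, so 5 is optimal.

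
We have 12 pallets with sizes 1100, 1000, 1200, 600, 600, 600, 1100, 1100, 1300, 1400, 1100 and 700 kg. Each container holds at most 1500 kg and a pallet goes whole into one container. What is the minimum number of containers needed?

10

Total = 1400 + 1300 + 1200 + 1100 + 1100 + 1100 + 1100 + 1000 + 700 + 600 + 600 + 600 = 11800 kg.
Lower bound: ⌈11800/1500⌉ = 8 containers.
A packing using 10 containers:
  container 1: 1400 = 1400
  container 2: 1300 = 1300
  container 3: 1200 = 1200
  container 4: 1100 = 1100
  container 5: 1100 = 1100
  container 6: 1100 = 1100
  container 7: 1100 = 1100
  container 8: 1000 = 1000
  container 9: 700 + 600 = 1300
  container 10: 600 + 600 = 1200
No arrangement into 9 containers stays within capacity, so 10 is optimal.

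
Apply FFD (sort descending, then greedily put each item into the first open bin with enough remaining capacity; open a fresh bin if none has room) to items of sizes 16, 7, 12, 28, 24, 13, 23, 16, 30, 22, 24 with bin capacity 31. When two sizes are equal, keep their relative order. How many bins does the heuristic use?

Sorted descending: 30, 28, 24, 24, 23, 22, 16, 16, 13, 12, 7.
  30 → bin 1 (new)  [load 30/31]
  28 → bin 2 (new)  [load 28/31]
  24 → bin 3 (new)  [load 24/31]
  24 → bin 4 (new)  [load 24/31]
  23 → bin 5 (new)  [load 23/31]
  22 → bin 6 (new)  [load 22/31]
  16 → bin 7 (new)  [load 16/31]
  16 → bin 8 (new)  [load 16/31]
  13 → bin 7  [load 29/31]
  12 → bin 8  [load 28/31]
  7 → bin 3  [load 31/31]
8 bins opened.

8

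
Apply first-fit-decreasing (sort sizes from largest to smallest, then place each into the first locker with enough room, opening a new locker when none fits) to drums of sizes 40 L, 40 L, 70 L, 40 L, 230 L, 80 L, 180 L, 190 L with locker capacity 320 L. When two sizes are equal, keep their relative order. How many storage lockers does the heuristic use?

3

Sorted descending: 230, 190, 180, 80, 70, 40, 40, 40.
  230 → locker 1 (new)  [load 230/320]
  190 → locker 2 (new)  [load 190/320]
  180 → locker 3 (new)  [load 180/320]
  80 → locker 1  [load 310/320]
  70 → locker 2  [load 260/320]
  40 → locker 2  [load 300/320]
  40 → locker 3  [load 220/320]
  40 → locker 3  [load 260/320]
3 storage lockers opened.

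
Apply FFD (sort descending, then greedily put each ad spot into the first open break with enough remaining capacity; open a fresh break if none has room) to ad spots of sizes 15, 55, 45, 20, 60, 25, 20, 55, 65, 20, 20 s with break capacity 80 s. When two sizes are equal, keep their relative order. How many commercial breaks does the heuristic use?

6

Sorted descending: 65, 60, 55, 55, 45, 25, 20, 20, 20, 20, 15.
  65 → break 1 (new)  [load 65/80]
  60 → break 2 (new)  [load 60/80]
  55 → break 3 (new)  [load 55/80]
  55 → break 4 (new)  [load 55/80]
  45 → break 5 (new)  [load 45/80]
  25 → break 3  [load 80/80]
  20 → break 2  [load 80/80]
  20 → break 4  [load 75/80]
  20 → break 5  [load 65/80]
  20 → break 6 (new)  [load 20/80]
  15 → break 1  [load 80/80]
6 commercial breaks opened.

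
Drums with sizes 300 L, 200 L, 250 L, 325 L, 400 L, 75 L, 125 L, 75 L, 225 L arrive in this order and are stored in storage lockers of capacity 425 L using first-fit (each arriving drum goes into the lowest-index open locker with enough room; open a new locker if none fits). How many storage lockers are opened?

6

  300 → locker 1 (new)  [load 300/425]
  200 → locker 2 (new)  [load 200/425]
  250 → locker 3 (new)  [load 250/425]
  325 → locker 4 (new)  [load 325/425]
  400 → locker 5 (new)  [load 400/425]
  75 → locker 1  [load 375/425]
  125 → locker 2  [load 325/425]
  75 → locker 2  [load 400/425]
  225 → locker 6 (new)  [load 225/425]
6 storage lockers opened.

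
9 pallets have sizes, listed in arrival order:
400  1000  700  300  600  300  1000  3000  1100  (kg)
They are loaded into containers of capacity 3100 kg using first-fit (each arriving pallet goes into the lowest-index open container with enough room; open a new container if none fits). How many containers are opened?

  400 → container 1 (new)  [load 400/3100]
  1000 → container 1  [load 1400/3100]
  700 → container 1  [load 2100/3100]
  300 → container 1  [load 2400/3100]
  600 → container 1  [load 3000/3100]
  300 → container 2 (new)  [load 300/3100]
  1000 → container 2  [load 1300/3100]
  3000 → container 3 (new)  [load 3000/3100]
  1100 → container 2  [load 2400/3100]
3 containers opened.

3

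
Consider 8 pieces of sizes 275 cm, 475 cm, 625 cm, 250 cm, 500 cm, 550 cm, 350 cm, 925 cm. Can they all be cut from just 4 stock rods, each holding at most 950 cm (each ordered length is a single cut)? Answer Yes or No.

Total = 3950 cm; ⌈3950/950⌉ = 5.
At least 5 stock rods are required, but only 4 are allowed.

No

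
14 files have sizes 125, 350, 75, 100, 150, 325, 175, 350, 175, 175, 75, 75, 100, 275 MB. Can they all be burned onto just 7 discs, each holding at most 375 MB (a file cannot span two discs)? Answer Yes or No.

Total = 2525 MB; ⌈2525/375⌉ = 7.
The bound of 7 does not rule out 7, but exhaustive search shows no assignment into 7 discs of capacity 375 MB exists — the minimum is 8.

No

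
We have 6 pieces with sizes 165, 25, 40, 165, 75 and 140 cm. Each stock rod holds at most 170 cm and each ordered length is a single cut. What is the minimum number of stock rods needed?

Total = 165 + 165 + 140 + 75 + 40 + 25 = 610 cm.
Lower bound: ⌈610/170⌉ = 4 stock rods.
A packing using 4 stock rods:
  stock rod 1: 165 = 165
  stock rod 2: 165 = 165
  stock rod 3: 140 + 25 = 165
  stock rod 4: 75 + 40 = 115
This matches the lower bound, so 4 is optimal.

4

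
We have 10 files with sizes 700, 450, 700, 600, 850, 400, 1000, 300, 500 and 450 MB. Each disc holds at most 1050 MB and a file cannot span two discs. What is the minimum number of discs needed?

Total = 1000 + 850 + 700 + 700 + 600 + 500 + 450 + 450 + 400 + 300 = 5950 MB.
Lower bound: ⌈5950/1050⌉ = 6 discs.
A packing using 7 discs:
  disc 1: 1000 = 1000
  disc 2: 850 = 850
  disc 3: 700 + 300 = 1000
  disc 4: 700 = 700
  disc 5: 600 + 450 = 1050
  disc 6: 500 + 450 = 950
  disc 7: 400 = 400
No arrangement into 6 discs stays within capacity, so 7 is optimal.

7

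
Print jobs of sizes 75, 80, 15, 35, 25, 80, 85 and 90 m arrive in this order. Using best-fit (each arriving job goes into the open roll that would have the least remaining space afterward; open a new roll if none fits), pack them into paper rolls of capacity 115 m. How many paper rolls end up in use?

5

  75 → roll 1 (new)  [load 75/115]
  80 → roll 2 (new)  [load 80/115]
  15 → roll 2  [load 95/115]
  35 → roll 1  [load 110/115]
  25 → roll 3 (new)  [load 25/115]
  80 → roll 3  [load 105/115]
  85 → roll 4 (new)  [load 85/115]
  90 → roll 5 (new)  [load 90/115]
5 paper rolls opened.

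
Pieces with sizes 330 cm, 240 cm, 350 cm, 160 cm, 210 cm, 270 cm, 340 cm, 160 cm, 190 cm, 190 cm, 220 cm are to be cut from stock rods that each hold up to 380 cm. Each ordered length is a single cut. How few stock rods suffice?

8

Total = 350 + 340 + 330 + 270 + 240 + 220 + 210 + 190 + 190 + 160 + 160 = 2660 cm.
Lower bound: ⌈2660/380⌉ = 7 stock rods.
A packing using 8 stock rods:
  stock rod 1: 350 = 350
  stock rod 2: 340 = 340
  stock rod 3: 330 = 330
  stock rod 4: 270 = 270
  stock rod 5: 240 = 240
  stock rod 6: 220 + 160 = 380
  stock rod 7: 210 + 160 = 370
  stock rod 8: 190 + 190 = 380
No arrangement into 7 stock rods stays within capacity, so 8 is optimal.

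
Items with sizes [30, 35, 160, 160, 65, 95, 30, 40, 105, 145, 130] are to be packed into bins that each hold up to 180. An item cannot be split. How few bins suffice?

Total = 160 + 160 + 145 + 130 + 105 + 95 + 65 + 40 + 35 + 30 + 30 = 995.
Lower bound: ⌈995/180⌉ = 6 bins.
A packing using 6 bins:
  bin 1: 160 = 160
  bin 2: 160 = 160
  bin 3: 145 + 35 = 180
  bin 4: 130 + 40 = 170
  bin 5: 105 + 65 = 170
  bin 6: 95 + 30 + 30 = 155
This matches the lower bound, so 6 is optimal.

6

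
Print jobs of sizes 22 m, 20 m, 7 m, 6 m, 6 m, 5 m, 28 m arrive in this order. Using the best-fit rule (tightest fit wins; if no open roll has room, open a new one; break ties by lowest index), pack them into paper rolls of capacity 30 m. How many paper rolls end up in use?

  22 → roll 1 (new)  [load 22/30]
  20 → roll 2 (new)  [load 20/30]
  7 → roll 1  [load 29/30]
  6 → roll 2  [load 26/30]
  6 → roll 3 (new)  [load 6/30]
  5 → roll 3  [load 11/30]
  28 → roll 4 (new)  [load 28/30]
4 paper rolls opened.

4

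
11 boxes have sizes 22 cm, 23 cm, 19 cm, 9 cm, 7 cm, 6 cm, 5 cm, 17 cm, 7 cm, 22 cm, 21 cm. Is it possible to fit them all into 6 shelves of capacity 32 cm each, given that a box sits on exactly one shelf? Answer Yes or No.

A valid assignment using 6 shelves:
  shelf 1: 23 + 9 = 32
  shelf 2: 22 + 7 = 29
  shelf 3: 22 + 7 = 29
  shelf 4: 21 + 6 + 5 = 32
  shelf 5: 19 = 19
  shelf 6: 17 = 17
Every load is within 32 cm, so 6 shelves suffice.

Yes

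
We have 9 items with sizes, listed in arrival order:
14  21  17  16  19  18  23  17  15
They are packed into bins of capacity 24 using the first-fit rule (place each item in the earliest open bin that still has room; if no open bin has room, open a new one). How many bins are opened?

  14 → bin 1 (new)  [load 14/24]
  21 → bin 2 (new)  [load 21/24]
  17 → bin 3 (new)  [load 17/24]
  16 → bin 4 (new)  [load 16/24]
  19 → bin 5 (new)  [load 19/24]
  18 → bin 6 (new)  [load 18/24]
  23 → bin 7 (new)  [load 23/24]
  17 → bin 8 (new)  [load 17/24]
  15 → bin 9 (new)  [load 15/24]
9 bins opened.

9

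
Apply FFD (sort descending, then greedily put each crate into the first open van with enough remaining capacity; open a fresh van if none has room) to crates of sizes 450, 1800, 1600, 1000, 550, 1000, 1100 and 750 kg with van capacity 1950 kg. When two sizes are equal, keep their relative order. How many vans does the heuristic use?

5

Sorted descending: 1800, 1600, 1100, 1000, 1000, 750, 550, 450.
  1800 → van 1 (new)  [load 1800/1950]
  1600 → van 2 (new)  [load 1600/1950]
  1100 → van 3 (new)  [load 1100/1950]
  1000 → van 4 (new)  [load 1000/1950]
  1000 → van 5 (new)  [load 1000/1950]
  750 → van 3  [load 1850/1950]
  550 → van 4  [load 1550/1950]
  450 → van 5  [load 1450/1950]
5 vans opened.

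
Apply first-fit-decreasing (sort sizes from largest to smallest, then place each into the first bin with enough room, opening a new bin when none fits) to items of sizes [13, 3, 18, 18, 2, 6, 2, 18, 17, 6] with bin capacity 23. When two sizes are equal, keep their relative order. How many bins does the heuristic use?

Sorted descending: 18, 18, 18, 17, 13, 6, 6, 3, 2, 2.
  18 → bin 1 (new)  [load 18/23]
  18 → bin 2 (new)  [load 18/23]
  18 → bin 3 (new)  [load 18/23]
  17 → bin 4 (new)  [load 17/23]
  13 → bin 5 (new)  [load 13/23]
  6 → bin 4  [load 23/23]
  6 → bin 5  [load 19/23]
  3 → bin 1  [load 21/23]
  2 → bin 1  [load 23/23]
  2 → bin 2  [load 20/23]
5 bins opened.

5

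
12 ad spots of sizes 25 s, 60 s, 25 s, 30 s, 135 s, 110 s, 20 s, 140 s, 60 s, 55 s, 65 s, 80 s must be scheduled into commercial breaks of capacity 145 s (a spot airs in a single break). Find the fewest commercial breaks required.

Total = 140 + 135 + 110 + 80 + 65 + 60 + 60 + 55 + 30 + 25 + 25 + 20 = 805 s.
Lower bound: ⌈805/145⌉ = 6 commercial breaks.
A packing using 6 commercial breaks:
  break 1: 140 = 140
  break 2: 135 = 135
  break 3: 110 + 30 = 140
  break 4: 80 + 65 = 145
  break 5: 60 + 60 + 25 = 145
  break 6: 55 + 25 + 20 = 100
This matches the lower bound, so 6 is optimal.

6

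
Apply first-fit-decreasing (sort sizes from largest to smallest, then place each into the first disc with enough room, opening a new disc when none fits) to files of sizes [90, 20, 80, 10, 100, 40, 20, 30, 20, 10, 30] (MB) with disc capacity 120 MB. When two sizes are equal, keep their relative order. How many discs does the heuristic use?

Sorted descending: 100, 90, 80, 40, 30, 30, 20, 20, 20, 10, 10.
  100 → disc 1 (new)  [load 100/120]
  90 → disc 2 (new)  [load 90/120]
  80 → disc 3 (new)  [load 80/120]
  40 → disc 3  [load 120/120]
  30 → disc 2  [load 120/120]
  30 → disc 4 (new)  [load 30/120]
  20 → disc 1  [load 120/120]
  20 → disc 4  [load 50/120]
  20 → disc 4  [load 70/120]
  10 → disc 4  [load 80/120]
  10 → disc 4  [load 90/120]
4 discs opened.

4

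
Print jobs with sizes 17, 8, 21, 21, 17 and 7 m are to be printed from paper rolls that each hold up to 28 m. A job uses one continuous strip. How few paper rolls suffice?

Total = 21 + 21 + 17 + 17 + 8 + 7 = 91 m.
Lower bound: ⌈91/28⌉ = 4 paper rolls.
A packing using 4 paper rolls:
  roll 1: 21 + 7 = 28
  roll 2: 21 = 21
  roll 3: 17 + 8 = 25
  roll 4: 17 = 17
This matches the lower bound, so 4 is optimal.

4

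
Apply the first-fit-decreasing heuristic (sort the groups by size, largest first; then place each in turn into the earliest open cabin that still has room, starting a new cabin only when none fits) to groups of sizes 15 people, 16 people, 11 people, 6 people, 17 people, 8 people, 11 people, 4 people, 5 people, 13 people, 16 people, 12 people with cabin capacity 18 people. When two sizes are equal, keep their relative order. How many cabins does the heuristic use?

Sorted descending: 17, 16, 16, 15, 13, 12, 11, 11, 8, 6, 5, 4.
  17 → cabin 1 (new)  [load 17/18]
  16 → cabin 2 (new)  [load 16/18]
  16 → cabin 3 (new)  [load 16/18]
  15 → cabin 4 (new)  [load 15/18]
  13 → cabin 5 (new)  [load 13/18]
  12 → cabin 6 (new)  [load 12/18]
  11 → cabin 7 (new)  [load 11/18]
  11 → cabin 8 (new)  [load 11/18]
  8 → cabin 9 (new)  [load 8/18]
  6 → cabin 6  [load 18/18]
  5 → cabin 5  [load 18/18]
  4 → cabin 7  [load 15/18]
9 cabins opened.

9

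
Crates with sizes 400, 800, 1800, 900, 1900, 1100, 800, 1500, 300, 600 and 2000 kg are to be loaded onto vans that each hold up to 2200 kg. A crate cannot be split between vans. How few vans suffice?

Total = 2000 + 1900 + 1800 + 1500 + 1100 + 900 + 800 + 800 + 600 + 400 + 300 = 12100 kg.
Lower bound: ⌈12100/2200⌉ = 6 vans.
A packing using 6 vans:
  van 1: 2000 = 2000
  van 2: 1900 + 300 = 2200
  van 3: 1800 + 400 = 2200
  van 4: 1500 + 600 = 2100
  van 5: 1100 + 900 = 2000
  van 6: 800 + 800 = 1600
This matches the lower bound, so 6 is optimal.

6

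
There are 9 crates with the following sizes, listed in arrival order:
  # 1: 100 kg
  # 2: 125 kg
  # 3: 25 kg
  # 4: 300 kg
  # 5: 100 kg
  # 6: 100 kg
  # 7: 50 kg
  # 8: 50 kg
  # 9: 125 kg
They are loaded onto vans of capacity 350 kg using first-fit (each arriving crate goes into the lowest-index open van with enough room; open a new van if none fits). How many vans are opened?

  100 → van 1 (new)  [load 100/350]
  125 → van 1  [load 225/350]
  25 → van 1  [load 250/350]
  300 → van 2 (new)  [load 300/350]
  100 → van 1  [load 350/350]
  100 → van 3 (new)  [load 100/350]
  50 → van 2  [load 350/350]
  50 → van 3  [load 150/350]
  125 → van 3  [load 275/350]
3 vans opened.

3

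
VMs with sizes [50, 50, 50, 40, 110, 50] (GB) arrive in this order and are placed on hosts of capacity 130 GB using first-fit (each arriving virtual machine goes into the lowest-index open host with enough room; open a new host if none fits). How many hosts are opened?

4

  50 → host 1 (new)  [load 50/130]
  50 → host 1  [load 100/130]
  50 → host 2 (new)  [load 50/130]
  40 → host 2  [load 90/130]
  110 → host 3 (new)  [load 110/130]
  50 → host 4 (new)  [load 50/130]
4 hosts opened.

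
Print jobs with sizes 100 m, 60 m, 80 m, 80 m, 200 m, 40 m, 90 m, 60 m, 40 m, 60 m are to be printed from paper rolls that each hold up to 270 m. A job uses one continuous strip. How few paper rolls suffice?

4

Total = 200 + 100 + 90 + 80 + 80 + 60 + 60 + 60 + 40 + 40 = 810 m.
Lower bound: ⌈810/270⌉ = 3 paper rolls.
A packing using 4 paper rolls:
  roll 1: 200 + 60 = 260
  roll 2: 100 + 90 + 80 = 270
  roll 3: 80 + 60 + 60 + 40 = 240
  roll 4: 40 = 40
No arrangement into 3 paper rolls stays within capacity, so 4 is optimal.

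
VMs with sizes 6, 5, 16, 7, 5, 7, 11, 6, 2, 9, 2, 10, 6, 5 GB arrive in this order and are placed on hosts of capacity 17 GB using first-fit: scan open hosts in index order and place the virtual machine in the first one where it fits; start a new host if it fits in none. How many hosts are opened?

6

  6 → host 1 (new)  [load 6/17]
  5 → host 1  [load 11/17]
  16 → host 2 (new)  [load 16/17]
  7 → host 3 (new)  [load 7/17]
  5 → host 1  [load 16/17]
  7 → host 3  [load 14/17]
  11 → host 4 (new)  [load 11/17]
  6 → host 4  [load 17/17]
  2 → host 3  [load 16/17]
  9 → host 5 (new)  [load 9/17]
  2 → host 5  [load 11/17]
  10 → host 6 (new)  [load 10/17]
  6 → host 5  [load 17/17]
  5 → host 6  [load 15/17]
6 hosts opened.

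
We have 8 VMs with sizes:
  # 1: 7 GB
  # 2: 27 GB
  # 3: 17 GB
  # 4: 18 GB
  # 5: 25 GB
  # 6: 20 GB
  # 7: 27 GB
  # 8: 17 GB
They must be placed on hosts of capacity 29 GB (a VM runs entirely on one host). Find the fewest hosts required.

Total = 27 + 27 + 25 + 20 + 18 + 17 + 17 + 7 = 158 GB.
Lower bound: ⌈158/29⌉ = 6 hosts.
Also, 7 VMs each exceed 29/2 GB, and no two of those can share a host, so at least 7 hosts are needed.
A packing using 7 hosts:
  host 1: 27 = 27
  host 2: 27 = 27
  host 3: 25 = 25
  host 4: 20 + 7 = 27
  host 5: 18 = 18
  host 6: 17 = 17
  host 7: 17 = 17
This matches the lower bound, so 7 is optimal.

7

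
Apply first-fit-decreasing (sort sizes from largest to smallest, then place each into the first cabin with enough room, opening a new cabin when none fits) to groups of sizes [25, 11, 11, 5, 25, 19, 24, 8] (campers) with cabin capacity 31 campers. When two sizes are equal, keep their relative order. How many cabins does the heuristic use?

5

Sorted descending: 25, 25, 24, 19, 11, 11, 8, 5.
  25 → cabin 1 (new)  [load 25/31]
  25 → cabin 2 (new)  [load 25/31]
  24 → cabin 3 (new)  [load 24/31]
  19 → cabin 4 (new)  [load 19/31]
  11 → cabin 4  [load 30/31]
  11 → cabin 5 (new)  [load 11/31]
  8 → cabin 5  [load 19/31]
  5 → cabin 1  [load 30/31]
5 cabins opened.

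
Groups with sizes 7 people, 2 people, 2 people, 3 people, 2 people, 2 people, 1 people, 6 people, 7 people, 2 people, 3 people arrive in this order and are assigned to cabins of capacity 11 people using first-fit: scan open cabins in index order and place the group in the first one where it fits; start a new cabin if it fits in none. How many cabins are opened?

4

  7 → cabin 1 (new)  [load 7/11]
  2 → cabin 1  [load 9/11]
  2 → cabin 1  [load 11/11]
  3 → cabin 2 (new)  [load 3/11]
  2 → cabin 2  [load 5/11]
  2 → cabin 2  [load 7/11]
  1 → cabin 2  [load 8/11]
  6 → cabin 3 (new)  [load 6/11]
  7 → cabin 4 (new)  [load 7/11]
  2 → cabin 2  [load 10/11]
  3 → cabin 3  [load 9/11]
4 cabins opened.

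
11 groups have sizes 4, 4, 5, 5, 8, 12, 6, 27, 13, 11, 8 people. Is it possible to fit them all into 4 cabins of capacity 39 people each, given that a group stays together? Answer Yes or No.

Yes

A valid assignment using 3 cabins:
  cabin 1: 27 + 12 = 39
  cabin 2: 13 + 11 + 8 + 6 = 38
  cabin 3: 8 + 5 + 5 + 4 + 4 = 26
That uses only 3 ≤ 4, so 4 cabins are enough.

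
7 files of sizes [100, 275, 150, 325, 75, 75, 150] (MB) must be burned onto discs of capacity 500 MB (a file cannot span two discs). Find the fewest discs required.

Total = 325 + 275 + 150 + 150 + 100 + 75 + 75 = 1150 MB.
Lower bound: ⌈1150/500⌉ = 3 discs.
A packing using 3 discs:
  disc 1: 325 + 150 = 475
  disc 2: 275 + 150 + 75 = 500
  disc 3: 100 + 75 = 175
This matches the lower bound, so 3 is optimal.

3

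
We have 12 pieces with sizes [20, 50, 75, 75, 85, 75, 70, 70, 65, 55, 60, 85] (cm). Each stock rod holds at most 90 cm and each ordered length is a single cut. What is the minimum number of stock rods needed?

Total = 85 + 85 + 75 + 75 + 75 + 70 + 70 + 65 + 60 + 55 + 50 + 20 = 785 cm.
Lower bound: ⌈785/90⌉ = 9 stock rods.
Also, 11 pieces each exceed 45 cm, and no two of those can share a stock rod, so at least 11 stock rods are needed.
A packing using 11 stock rods:
  stock rod 1: 85 = 85
  stock rod 2: 85 = 85
  stock rod 3: 75 = 75
  stock rod 4: 75 = 75
  stock rod 5: 75 = 75
  stock rod 6: 70 + 20 = 90
  stock rod 7: 70 = 70
  stock rod 8: 65 = 65
  stock rod 9: 60 = 60
  stock rod 10: 55 = 55
  stock rod 11: 50 = 50
This matches the lower bound, so 11 is optimal.

11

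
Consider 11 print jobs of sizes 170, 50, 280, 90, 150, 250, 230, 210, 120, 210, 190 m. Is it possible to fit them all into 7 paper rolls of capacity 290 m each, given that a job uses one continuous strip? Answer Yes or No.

Total = 1950 m; ⌈1950/290⌉ = 7.
8 print jobs each exceed half the capacity and cannot share a roll, forcing at least 8 paper rolls.
At least 8 paper rolls are required, but only 7 are allowed.

No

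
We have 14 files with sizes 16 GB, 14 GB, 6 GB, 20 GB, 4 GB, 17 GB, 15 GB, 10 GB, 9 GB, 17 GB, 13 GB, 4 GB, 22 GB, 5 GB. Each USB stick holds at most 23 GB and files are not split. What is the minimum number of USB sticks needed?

8

Total = 22 + 20 + 17 + 17 + 16 + 15 + 14 + 13 + 10 + 9 + 6 + 5 + 4 + 4 = 172 GB.
Lower bound: ⌈172/23⌉ = 8 USB sticks.
A packing using 8 USB sticks:
  USB stick 1: 22 = 22
  USB stick 2: 20 = 20
  USB stick 3: 17 + 6 = 23
  USB stick 4: 17 + 5 = 22
  USB stick 5: 16 + 4 = 20
  USB stick 6: 15 + 4 = 19
  USB stick 7: 14 + 9 = 23
  USB stick 8: 13 + 10 = 23
This matches the lower bound, so 8 is optimal.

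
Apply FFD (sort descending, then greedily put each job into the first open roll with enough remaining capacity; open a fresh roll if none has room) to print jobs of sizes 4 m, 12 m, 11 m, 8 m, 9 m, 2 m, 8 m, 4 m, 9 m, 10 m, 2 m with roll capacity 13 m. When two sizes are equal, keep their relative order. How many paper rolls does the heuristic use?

Sorted descending: 12, 11, 10, 9, 9, 8, 8, 4, 4, 2, 2.
  12 → roll 1 (new)  [load 12/13]
  11 → roll 2 (new)  [load 11/13]
  10 → roll 3 (new)  [load 10/13]
  9 → roll 4 (new)  [load 9/13]
  9 → roll 5 (new)  [load 9/13]
  8 → roll 6 (new)  [load 8/13]
  8 → roll 7 (new)  [load 8/13]
  4 → roll 4  [load 13/13]
  4 → roll 5  [load 13/13]
  2 → roll 2  [load 13/13]
  2 → roll 3  [load 12/13]
7 paper rolls opened.

7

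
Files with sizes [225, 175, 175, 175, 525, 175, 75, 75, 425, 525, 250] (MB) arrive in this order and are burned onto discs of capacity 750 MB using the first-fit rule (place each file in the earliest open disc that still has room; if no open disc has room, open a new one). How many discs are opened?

  225 → disc 1 (new)  [load 225/750]
  175 → disc 1  [load 400/750]
  175 → disc 1  [load 575/750]
  175 → disc 1  [load 750/750]
  525 → disc 2 (new)  [load 525/750]
  175 → disc 2  [load 700/750]
  75 → disc 3 (new)  [load 75/750]
  75 → disc 3  [load 150/750]
  425 → disc 3  [load 575/750]
  525 → disc 4 (new)  [load 525/750]
  250 → disc 5 (new)  [load 250/750]
5 discs opened.

5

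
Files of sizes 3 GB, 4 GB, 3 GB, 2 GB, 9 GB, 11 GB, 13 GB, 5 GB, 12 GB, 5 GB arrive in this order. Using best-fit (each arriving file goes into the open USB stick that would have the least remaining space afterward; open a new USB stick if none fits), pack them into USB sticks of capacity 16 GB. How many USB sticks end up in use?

  3 → USB stick 1 (new)  [load 3/16]
  4 → USB stick 1  [load 7/16]
  3 → USB stick 1  [load 10/16]
  2 → USB stick 1  [load 12/16]
  9 → USB stick 2 (new)  [load 9/16]
  11 → USB stick 3 (new)  [load 11/16]
  13 → USB stick 4 (new)  [load 13/16]
  5 → USB stick 3  [load 16/16]
  12 → USB stick 5 (new)  [load 12/16]
  5 → USB stick 2  [load 14/16]
5 USB sticks opened.

5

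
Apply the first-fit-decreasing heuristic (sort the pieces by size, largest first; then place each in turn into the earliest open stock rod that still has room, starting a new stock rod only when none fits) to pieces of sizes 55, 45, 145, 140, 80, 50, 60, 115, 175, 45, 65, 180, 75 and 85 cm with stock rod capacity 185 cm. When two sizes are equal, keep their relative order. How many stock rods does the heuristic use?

Sorted descending: 180, 175, 145, 140, 115, 85, 80, 75, 65, 60, 55, 50, 45, 45.
  180 → stock rod 1 (new)  [load 180/185]
  175 → stock rod 2 (new)  [load 175/185]
  145 → stock rod 3 (new)  [load 145/185]
  140 → stock rod 4 (new)  [load 140/185]
  115 → stock rod 5 (new)  [load 115/185]
  85 → stock rod 6 (new)  [load 85/185]
  80 → stock rod 6  [load 165/185]
  75 → stock rod 7 (new)  [load 75/185]
  65 → stock rod 5  [load 180/185]
  60 → stock rod 7  [load 135/185]
  55 → stock rod 8 (new)  [load 55/185]
  50 → stock rod 7  [load 185/185]
  45 → stock rod 4  [load 185/185]
  45 → stock rod 8  [load 100/185]
8 stock rods opened.

8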